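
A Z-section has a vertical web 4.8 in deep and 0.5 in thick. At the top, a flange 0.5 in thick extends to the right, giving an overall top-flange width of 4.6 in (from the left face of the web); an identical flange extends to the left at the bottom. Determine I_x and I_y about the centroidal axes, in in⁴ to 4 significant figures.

I_x ≈ 23.65 in⁴, I_y ≈ 27.48 in⁴

Treat the section as a set of non-overlapping primitives; coordinates are from the bounding-box lower-left.
Web: 0.5 × 4.8, A = 2.4 in², y = 2.4 in, Ī = 4.608 in⁴.
Top flange (beyond web): 4.1 × 0.5, A = 2.05 in², y = 4.55 in, Ī = 0.0427083 in⁴.
Bottom flange (beyond web): 4.1 × 0.5, A = 2.05 in², y = 0.25 in, Ī = 0.0427083 in⁴.
Centroid: ȳ = ΣA·y / ΣA = 2.4 in.
Transfer each piece to the centroidal x-axis using Ī + A·d² with d = y − 2.4:
  web: d = 0 in → contributes +4.608 in⁴
  top flange (beyond web): d = 2.15 in → contributes +9.51883 in⁴
  bottom flange (beyond web): d = -2.15 in → contributes +9.51883 in⁴
Total I = 23.6457 in⁴.
For the y-axis: x̄ = 4.35 in.
Repeating about the centroidal y-axis gives I_y = 27.4824 in⁴.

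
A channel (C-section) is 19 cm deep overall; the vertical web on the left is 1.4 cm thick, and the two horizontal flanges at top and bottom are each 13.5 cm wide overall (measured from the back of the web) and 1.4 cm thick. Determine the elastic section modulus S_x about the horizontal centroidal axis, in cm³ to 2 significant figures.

Decompose the section into non-overlapping parts with the origin at the bottom-left of its bounding rectangle.
Web: 1.4 × 19, A = 26.6 cm², y = 9.5 cm, Ī = 800.2 cm⁴.
Top flange (beyond web): 12.1 × 1.4, A = 16.94 cm², y = 18.3 cm, Ī = 2.767 cm⁴.
Bottom flange (beyond web): 12.1 × 1.4, A = 16.94 cm², y = 0.7 cm, Ī = 2.767 cm⁴.
By symmetry the centroid is at mid-height, ȳ = 9.5 cm.
Transfer each piece to the horizontal centroidal axis using Ī + A·d² with d = y − 9.5:
  web: d = 0 cm → contributes +800.2 cm⁴
  top flange (beyond web): d = 8.8 cm → contributes +1 315 cm⁴
  bottom flange (beyond web): d = -8.8 cm → contributes +1 315 cm⁴
Total I = 3 429 cm⁴.
Extreme fibre distance c = 9.5 cm; S = I/c = 361 cm³.

S_x ≈ 360 cm³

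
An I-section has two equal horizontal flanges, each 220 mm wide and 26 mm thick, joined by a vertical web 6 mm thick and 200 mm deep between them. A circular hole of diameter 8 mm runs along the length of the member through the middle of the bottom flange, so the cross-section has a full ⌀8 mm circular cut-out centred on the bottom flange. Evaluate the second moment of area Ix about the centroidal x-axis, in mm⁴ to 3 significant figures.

Ix ≈ 1.50 × 10⁸ mm⁴

Decompose the section into non-overlapping parts with the origin at the bottom-left of its bounding rectangle.
Bottom flange: 220 × 26, A = 5 720 mm², y = 13 mm, Ī = 322 227 mm⁴.
Web: 6 × 200, A = 1 200 mm², y = 126 mm, Ī = 4 000 000 mm⁴.
Top flange: 220 × 26, A = 5 720 mm², y = 239 mm, Ī = 322 227 mm⁴.
Hole (subtracted): ⌀8, A = 50.265 mm², y = 13 mm, Ī = 201.06 mm⁴.
Centroid: ȳ = ΣA·y / ΣA = 126.45 mm.
Transfer each piece to the centroidal x-axis using Ī + A·d² with d = y − 126.45:
  bottom flange: d = -113.45 mm → contributes +73 945 296 mm⁴
  web: d = -0.45116 mm → contributes +4 000 244 mm⁴
  top flange: d = 112.55 mm → contributes +72 778 846 mm⁴
  hole: d = -113.45 mm → contributes −647 176 mm⁴
Total I = 150 077 210 mm⁴.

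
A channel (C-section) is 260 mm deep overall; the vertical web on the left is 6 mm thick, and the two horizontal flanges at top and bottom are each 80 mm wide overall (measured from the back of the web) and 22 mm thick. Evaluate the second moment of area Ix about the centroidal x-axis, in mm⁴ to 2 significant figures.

Ix ≈ 5.5 × 10⁷ mm⁴

Break the section into simple shapes (no overlaps), measuring from the bottom-left corner of the bounding box.
Web: 6 × 260, A = 1 560 mm², y = 130 mm, Ī = 8 788 000 mm⁴.
Top flange (beyond web): 74 × 22, A = 1 628 mm², y = 249 mm, Ī = 65 663 mm⁴.
Bottom flange (beyond web): 74 × 22, A = 1 628 mm², y = 11 mm, Ī = 65 663 mm⁴.
By symmetry the centroid is at mid-height, ȳ = 130 mm.
Transfer each piece to the centroidal x-axis using Ī + A·d² with d = y − 130:
  web: d = 0 mm → contributes +8 788 000 mm⁴
  top flange (beyond web): d = 119 mm → contributes +23 119 771 mm⁴
  bottom flange (beyond web): d = -119 mm → contributes +23 119 771 mm⁴
Total I = 55 027 541 mm⁴.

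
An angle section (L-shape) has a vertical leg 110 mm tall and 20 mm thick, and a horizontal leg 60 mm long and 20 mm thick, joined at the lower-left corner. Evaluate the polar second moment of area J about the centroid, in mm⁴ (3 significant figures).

J ≈ 4.14 × 10⁶ mm⁴

Break the section into simple shapes (no overlaps), measuring from the bottom-left corner of the bounding box.
Vertical leg: 20 × 110, A = 2 200 mm², y = 55 mm, Ī = 2 218 333 mm⁴.
Horizontal leg (remainder): 40 × 20, A = 800 mm², y = 10 mm, Ī = 26 667 mm⁴.
Centroid: ȳ = ΣA·y / ΣA = 43 mm.
Transfer each piece to the centroidal x-axis using Ī + A·d² with d = y − 43:
  vertical leg: d = 12 mm → contributes +2 535 133 mm⁴
  horizontal leg (remainder): d = -33 mm → contributes +897 867 mm⁴
Total I = 3 433 000 mm⁴.
For the y-axis: x̄ = 18 mm.
Repeating about the centroidal y-axis gives I_y = 708 000 mm⁴.
Polar second moment: J = I_x + I_y = 4 141 000 mm⁴.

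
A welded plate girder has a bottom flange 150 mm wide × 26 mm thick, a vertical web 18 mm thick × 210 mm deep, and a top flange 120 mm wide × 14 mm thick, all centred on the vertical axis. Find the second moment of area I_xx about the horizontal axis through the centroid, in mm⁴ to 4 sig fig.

I_xx ≈ 8.161 × 10⁷ mm⁴

Decompose the section into non-overlapping parts with the origin at the bottom-left of its bounding rectangle.
Bottom plate: 150 × 26, A = 3 900 mm², y = 13 mm, Ī = 219 700 mm⁴.
Web plate: 18 × 210, A = 3 780 mm², y = 131 mm, Ī = 13 891 500 mm⁴.
Top plate: 120 × 14, A = 1 680 mm², y = 243 mm, Ī = 27 440 mm⁴.
Centroid: ȳ = ΣA·y / ΣA = 101.936 mm.
Transfer each piece to the horizontal axis through the centroid using Ī + A·d² with d = y − 101.936:
  bottom plate: d = -88.9359 mm → contributes +31 067 116 mm⁴
  web plate: d = 29.0641 mm → contributes +17 084 549 mm⁴
  top plate: d = 141.064 mm → contributes +33 457 896 mm⁴
Total I = 81 609 562 mm⁴.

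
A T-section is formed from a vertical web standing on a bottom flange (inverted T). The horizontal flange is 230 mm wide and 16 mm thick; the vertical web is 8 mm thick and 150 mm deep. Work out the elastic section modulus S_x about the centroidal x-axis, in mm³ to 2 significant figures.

S_x ≈ 6.2 × 10⁴ mm³

Decompose the section into non-overlapping parts with the origin at the bottom-left of its bounding rectangle.
Flange: 230 × 16, A = 3 680 mm², y = 8 mm, Ī = 78 507 mm⁴.
Web: 8 × 150, A = 1 200 mm², y = 91 mm, Ī = 2 250 000 mm⁴.
Centroid: ȳ = ΣA·y / ΣA = 28.41 mm.
Transfer each piece to the centroidal x-axis using Ī + A·d² with d = y − 28.41:
  flange: d = -20.41 mm → contributes +1 611 453 mm⁴
  web: d = 62.59 mm → contributes +6 951 034 mm⁴
Total I = 8 562 487 mm⁴.
Extreme fibre distance c = 137.6 mm; S = I/c = 62 232 mm³.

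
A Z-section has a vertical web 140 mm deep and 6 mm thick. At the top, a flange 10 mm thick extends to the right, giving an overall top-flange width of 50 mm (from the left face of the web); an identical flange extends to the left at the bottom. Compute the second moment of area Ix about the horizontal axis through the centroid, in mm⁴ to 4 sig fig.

Split into non-overlapping primitives; take the origin at the lower-left of the bounding box.
Web: 6 × 140, A = 840 mm², y = 70 mm, Ī = 1 372 000 mm⁴.
Top flange (beyond web): 44 × 10, A = 440 mm², y = 135 mm, Ī = 3666.67 mm⁴.
Bottom flange (beyond web): 44 × 10, A = 440 mm², y = 5 mm, Ī = 3666.67 mm⁴.
Centroid: ȳ = ΣA·y / ΣA = 70 mm.
Transfer each piece to the horizontal axis through the centroid using Ī + A·d² with d = y − 70:
  web: d = 0 mm → contributes +1 372 000 mm⁴
  top flange (beyond web): d = 65 mm → contributes +1 862 667 mm⁴
  bottom flange (beyond web): d = -65 mm → contributes +1 862 667 mm⁴
Total I = 5 097 333 mm⁴.

Ix ≈ 5.097 × 10⁶ mm⁴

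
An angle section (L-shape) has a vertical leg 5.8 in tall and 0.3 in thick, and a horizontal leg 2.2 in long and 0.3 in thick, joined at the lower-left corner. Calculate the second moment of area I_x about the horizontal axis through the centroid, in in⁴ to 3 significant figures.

Break the section into simple shapes (no overlaps), measuring from the bottom-left corner of the bounding box.
Vertical leg: 0.3 × 5.8, A = 1.74 in², y = 2.9 in, Ī = 4.8778 in⁴.
Horizontal leg (remainder): 1.9 × 0.3, A = 0.57 in², y = 0.15 in, Ī = 0.004275 in⁴.
Centroid: ȳ = ΣA·y / ΣA = 2.2214 in.
Transfer each piece to the horizontal axis through the centroid using Ī + A·d² with d = y − 2.2214:
  vertical leg: d = 0.67857 in → contributes +5.679 in⁴
  horizontal leg (remainder): d = -2.0714 in → contributes +2.45 in⁴
Total I = 8.129 in⁴.

I_x ≈ 8.13 in⁴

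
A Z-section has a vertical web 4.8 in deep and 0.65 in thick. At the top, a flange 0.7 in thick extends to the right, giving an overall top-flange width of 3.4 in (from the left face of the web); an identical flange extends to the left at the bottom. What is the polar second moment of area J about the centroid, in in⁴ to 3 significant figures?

Break the section into simple shapes (no overlaps), measuring from the bottom-left corner of the bounding box.
Web: 0.65 × 4.8, A = 3.12 in², y = 2.4 in, Ī = 5.9904 in⁴.
Top flange (beyond web): 2.75 × 0.7, A = 1.925 in², y = 4.45 in, Ī = 0.078604 in⁴.
Bottom flange (beyond web): 2.75 × 0.7, A = 1.925 in², y = 0.35 in, Ī = 0.078604 in⁴.
Centroid: ȳ = ΣA·y / ΣA = 2.4 in.
Transfer each piece to the centroidal x-axis using Ī + A·d² with d = y − 2.4:
  web: d = 0 in → contributes +5.9904 in⁴
  top flange (beyond web): d = 2.05 in → contributes +8.1684 in⁴
  bottom flange (beyond web): d = -2.05 in → contributes +8.1684 in⁴
Total I = 22.327 in⁴.
For the y-axis: x̄ = 3.075 in.
Repeating about the centroidal y-axis gives I_y = 13.663 in⁴.
Polar second moment: J = I_x + I_y = 35.99 in⁴.

J ≈ 36.0 in⁴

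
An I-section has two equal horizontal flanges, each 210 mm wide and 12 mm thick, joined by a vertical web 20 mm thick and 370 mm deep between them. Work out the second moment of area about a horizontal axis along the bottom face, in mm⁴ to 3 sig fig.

I_base ≈ 7.51 × 10⁸ mm⁴

Treat the section as a set of non-overlapping primitives; coordinates are from the bounding-box lower-left.
Bottom flange: 210 × 12, A = 2 520 mm², y = 6 mm, Ī = 30 240 mm⁴.
Web: 20 × 370, A = 7 400 mm², y = 197 mm, Ī = 84 421 667 mm⁴.
Top flange: 210 × 12, A = 2 520 mm², y = 388 mm, Ī = 30 240 mm⁴.
Transfer each piece to a horizontal axis along the bottom face using Ī + A·d² with d = y − 0:
  bottom flange: d = 6 mm → contributes +120 960 mm⁴
  web: d = 197 mm → contributes +371 608 267 mm⁴
  top flange: d = 388 mm → contributes +379 401 120 mm⁴
Total I = 751 130 347 mm⁴.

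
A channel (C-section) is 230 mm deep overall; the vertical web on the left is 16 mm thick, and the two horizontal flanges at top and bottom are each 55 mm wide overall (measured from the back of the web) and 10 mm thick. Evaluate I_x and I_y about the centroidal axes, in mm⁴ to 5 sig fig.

Split into non-overlapping primitives; take the origin at the lower-left of the bounding box.
Web: 16 × 230, A = 3 680 mm², y = 115 mm, Ī = 16 222 667 mm⁴.
Top flange (beyond web): 39 × 10, A = 390 mm², y = 225 mm, Ī = 3 250 mm⁴.
Bottom flange (beyond web): 39 × 10, A = 390 mm², y = 5 mm, Ī = 3 250 mm⁴.
By symmetry the centroid is at mid-height, ȳ = 115 mm.
Transfer each piece to the centroidal x-axis using Ī + A·d² with d = y − 115:
  web: d = 0 mm → contributes +16 222 667 mm⁴
  top flange (beyond web): d = 110 mm → contributes +4 722 250 mm⁴
  bottom flange (beyond web): d = -110 mm → contributes +4 722 250 mm⁴
Total I = 25 667 167 mm⁴.
For the y-axis: x̄ = 12.80942 mm.
Repeating about the centroidal y-axis gives I_y = 664084.7 mm⁴.

I_x ≈ 2.5667 × 10⁷ mm⁴, I_y ≈ 6.6408 × 10⁵ mm⁴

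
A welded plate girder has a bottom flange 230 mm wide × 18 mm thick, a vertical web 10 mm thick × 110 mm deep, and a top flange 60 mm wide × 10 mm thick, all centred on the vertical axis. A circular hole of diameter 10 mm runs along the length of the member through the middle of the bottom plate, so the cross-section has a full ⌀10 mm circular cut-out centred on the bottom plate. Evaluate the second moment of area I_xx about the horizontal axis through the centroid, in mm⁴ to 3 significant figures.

I_xx ≈ 1.13 × 10⁷ mm⁴

Break the section into simple shapes (no overlaps), measuring from the bottom-left corner of the bounding box.
Bottom plate: 230 × 18, A = 4 140 mm², y = 9 mm, Ī = 111 780 mm⁴.
Web plate: 10 × 110, A = 1 100 mm², y = 73 mm, Ī = 1 109 167 mm⁴.
Top plate: 60 × 10, A = 600 mm², y = 133 mm, Ī = 5 000 mm⁴.
Hole (subtracted): ⌀10, A = 78.54 mm², y = 9 mm, Ī = 490.87 mm⁴.
Centroid: ȳ = ΣA·y / ΣA = 34.133 mm.
Transfer each piece to the horizontal axis through the centroid using Ī + A·d² with d = y − 34.133:
  bottom plate: d = -25.133 mm → contributes +2 726 784 mm⁴
  web plate: d = 38.867 mm → contributes +2 770 916 mm⁴
  top plate: d = 98.867 mm → contributes +5 869 867 mm⁴
  hole: d = -25.133 mm → contributes −50 100 mm⁴
Total I = 11 317 467 mm⁴.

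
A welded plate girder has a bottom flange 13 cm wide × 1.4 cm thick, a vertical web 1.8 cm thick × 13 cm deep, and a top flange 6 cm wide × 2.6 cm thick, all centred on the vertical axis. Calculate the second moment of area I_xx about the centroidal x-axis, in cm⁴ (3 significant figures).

I_xx ≈ 2230 cm⁴

Decompose the section into non-overlapping parts with the origin at the bottom-left of its bounding rectangle.
Bottom plate: 13 × 1.4, A = 18.2 cm², y = 0.7 cm, Ī = 2.9727 cm⁴.
Web plate: 1.8 × 13, A = 23.4 cm², y = 7.9 cm, Ī = 329.55 cm⁴.
Top plate: 6 × 2.6, A = 15.6 cm², y = 15.7 cm, Ī = 8.788 cm⁴.
Centroid: ȳ = ΣA·y / ΣA = 7.7364 cm.
Transfer each piece to the centroidal x-axis using Ī + A·d² with d = y − 7.7364:
  bottom plate: d = -7.0364 cm → contributes +904.06 cm⁴
  web plate: d = 0.16364 cm → contributes +330.18 cm⁴
  top plate: d = 7.9636 cm → contributes +998.13 cm⁴
Total I = 2232.4 cm⁴.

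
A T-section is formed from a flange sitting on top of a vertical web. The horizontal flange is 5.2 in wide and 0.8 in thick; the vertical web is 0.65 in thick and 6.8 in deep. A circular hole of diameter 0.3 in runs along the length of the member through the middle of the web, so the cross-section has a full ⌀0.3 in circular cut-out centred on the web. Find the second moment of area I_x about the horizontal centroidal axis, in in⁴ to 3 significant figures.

Treat the section as a set of non-overlapping primitives; coordinates are from the bounding-box lower-left.
Flange: 5.2 × 0.8, A = 4.16 in², y = 7.2 in, Ī = 0.22187 in⁴.
Web: 0.65 × 6.8, A = 4.42 in², y = 3.4 in, Ī = 17.032 in⁴.
Hole (subtracted): ⌀0.3, A = 0.070686 in², y = 3.4 in, Ī = 0.00039761 in⁴.
Centroid: ȳ = ΣA·y / ΣA = 5.2577 in.
Transfer each piece to the horizontal centroidal axis using Ī + A·d² with d = y − 5.2577:
  flange: d = 1.9423 in → contributes +15.915 in⁴
  web: d = -1.8577 in → contributes +32.286 in⁴
  hole: d = -1.8577 in → contributes −0.24435 in⁴
Total I = 47.957 in⁴.

I_x ≈ 48.0 in⁴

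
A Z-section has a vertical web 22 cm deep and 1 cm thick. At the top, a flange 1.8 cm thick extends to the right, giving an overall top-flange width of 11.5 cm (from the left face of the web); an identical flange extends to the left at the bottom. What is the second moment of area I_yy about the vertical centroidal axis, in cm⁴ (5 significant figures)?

I_yy ≈ 1598.9 cm⁴

Decompose the section into non-overlapping parts with the origin at the bottom-left of its bounding rectangle.
Web: 1 × 22, A = 22 cm², x = 11 cm, Ī = 1.833333 cm⁴.
Top flange (beyond web): 10.5 × 1.8, A = 18.9 cm², x = 16.75 cm, Ī = 173.6438 cm⁴.
Bottom flange (beyond web): 10.5 × 1.8, A = 18.9 cm², x = 5.25 cm, Ī = 173.6438 cm⁴.
Centroid: x̄ = ΣA·x / ΣA = 11 cm.
Transfer each piece to the vertical centroidal axis using Ī + A·d² with d = x − 11:
  web: d = 0 cm → contributes +1.833333 cm⁴
  top flange (beyond web): d = 5.75 cm → contributes +798.525 cm⁴
  bottom flange (beyond web): d = -5.75 cm → contributes +798.525 cm⁴
Total I = 1598.883 cm⁴.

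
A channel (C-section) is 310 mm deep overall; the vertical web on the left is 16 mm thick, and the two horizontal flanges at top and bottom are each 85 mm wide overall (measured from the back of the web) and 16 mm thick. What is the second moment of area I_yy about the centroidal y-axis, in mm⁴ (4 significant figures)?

I_yy ≈ 3.742 × 10⁶ mm⁴

Decompose the section into non-overlapping parts with the origin at the bottom-left of its bounding rectangle.
Web: 16 × 310, A = 4 960 mm², x = 8 mm, Ī = 105 813 mm⁴.
Top flange (beyond web): 69 × 16, A = 1 104 mm², x = 50.5 mm, Ī = 438 012 mm⁴.
Bottom flange (beyond web): 69 × 16, A = 1 104 mm², x = 50.5 mm, Ī = 438 012 mm⁴.
Centroid: x̄ = ΣA·x / ΣA = 21.0915 mm.
Transfer each piece to the centroidal y-axis using Ī + A·d² with d = x − 21.0915:
  web: d = -13.0915 mm → contributes +955 897 mm⁴
  top flange (beyond web): d = 29.4085 mm → contributes +1 392 816 mm⁴
  bottom flange (beyond web): d = 29.4085 mm → contributes +1 392 816 mm⁴
Total I = 3 741 529 mm⁴.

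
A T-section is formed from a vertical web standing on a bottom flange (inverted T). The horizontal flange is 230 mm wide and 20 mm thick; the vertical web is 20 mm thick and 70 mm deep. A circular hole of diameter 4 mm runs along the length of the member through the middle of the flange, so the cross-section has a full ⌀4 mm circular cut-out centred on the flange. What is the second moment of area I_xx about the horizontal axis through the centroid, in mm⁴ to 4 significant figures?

I_xx ≈ 2.897 × 10⁶ mm⁴

Decompose the section into non-overlapping parts with the origin at the bottom-left of its bounding rectangle.
Flange: 230 × 20, A = 4 600 mm², y = 10 mm, Ī = 153 333 mm⁴.
Web: 20 × 70, A = 1 400 mm², y = 55 mm, Ī = 571 667 mm⁴.
Hole (subtracted): ⌀4, A = 12.5664 mm², y = 10 mm, Ī = 12.5664 mm⁴.
Centroid: ȳ = ΣA·y / ΣA = 20.522 mm.
Transfer each piece to the horizontal axis through the centroid using Ī + A·d² with d = y − 20.522:
  flange: d = -10.522 mm → contributes +662 614 mm⁴
  web: d = 34.478 mm → contributes +2 235 889 mm⁴
  hole: d = -10.522 mm → contributes −1403.83 mm⁴
Total I = 2 897 099 mm⁴.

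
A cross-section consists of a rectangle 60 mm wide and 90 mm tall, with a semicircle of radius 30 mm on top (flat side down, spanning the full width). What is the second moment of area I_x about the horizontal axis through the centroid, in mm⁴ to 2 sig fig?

Decompose the section into non-overlapping parts with the origin at the bottom-left of its bounding rectangle.
Rectangular body: 60 × 90, A = 5 400 mm², y = 45 mm, Ī = 3 645 000 mm⁴.
Semicircular cap: semicircle r = 30, A = 1 414 mm², y = 102.7 mm, Ī = 88 903 mm⁴.
Centroid: ȳ = ΣA·y / ΣA = 56.98 mm.
Transfer each piece to the horizontal axis through the centroid using Ī + A·d² with d = y − 56.98:
  rectangular body: d = -11.98 mm → contributes +4 419 800 mm⁴
  semicircular cap: d = 45.75 mm → contributes +3 048 421 mm⁴
Total I = 7 468 221 mm⁴.

I_x ≈ 7.5 × 10⁶ mm⁴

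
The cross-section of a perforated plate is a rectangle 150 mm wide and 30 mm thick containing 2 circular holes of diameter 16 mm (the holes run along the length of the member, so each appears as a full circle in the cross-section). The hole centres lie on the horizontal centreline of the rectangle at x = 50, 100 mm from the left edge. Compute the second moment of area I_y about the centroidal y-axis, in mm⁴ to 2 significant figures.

Decompose the section into non-overlapping parts with the origin at the bottom-left of its bounding rectangle.
Plate: 150 × 30, A = 4 500 mm², x = 75 mm, Ī = 8 437 500 mm⁴.
Hole 1 (subtracted): ⌀16, A = 201.1 mm², x = 50 mm, Ī = 3 217 mm⁴.
Hole 2 (subtracted): ⌀16, A = 201.1 mm², x = 100 mm, Ī = 3 217 mm⁴.
By symmetry the centroid is at mid-width, x̄ = 75 mm.
Transfer each piece to the centroidal y-axis using Ī + A·d² with d = x − 75:
  plate: d = 0 mm → contributes +8 437 500 mm⁴
  hole 1: d = -25 mm → contributes −128 881 mm⁴
  hole 2: d = 25 mm → contributes −128 881 mm⁴
Total I = 8 179 739 mm⁴.

I_y ≈ 8.2 × 10⁶ mm⁴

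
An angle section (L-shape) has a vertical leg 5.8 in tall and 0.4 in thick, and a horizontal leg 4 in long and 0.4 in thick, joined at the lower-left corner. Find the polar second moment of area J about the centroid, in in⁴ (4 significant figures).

J ≈ 18.14 in⁴

Treat the section as a set of non-overlapping primitives; coordinates are from the bounding-box lower-left.
Vertical leg: 0.4 × 5.8, A = 2.32 in², y = 2.9 in, Ī = 6.50373 in⁴.
Horizontal leg (remainder): 3.6 × 0.4, A = 1.44 in², y = 0.2 in, Ī = 0.0192 in⁴.
Centroid: ȳ = ΣA·y / ΣA = 1.86596 in.
Transfer each piece to the centroidal x-axis using Ī + A·d² with d = y − 1.86596:
  vertical leg: d = 1.03404 in → contributes +8.98438 in⁴
  horizontal leg (remainder): d = -1.66596 in → contributes +4.0158 in⁴
Total I = 13.0002 in⁴.
For the y-axis: x̄ = 0.965957 in.
Repeating about the centroidal y-axis gives I_y = 5.14018 in⁴.
Polar second moment: J = I_x + I_y = 18.1404 in⁴.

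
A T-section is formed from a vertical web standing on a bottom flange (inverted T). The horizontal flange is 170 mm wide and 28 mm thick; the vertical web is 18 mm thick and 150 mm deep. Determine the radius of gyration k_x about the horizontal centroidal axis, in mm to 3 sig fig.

Break the section into simple shapes (no overlaps), measuring from the bottom-left corner of the bounding box.
Flange: 170 × 28, A = 4 760 mm², y = 14 mm, Ī = 310 987 mm⁴.
Web: 18 × 150, A = 2 700 mm², y = 103 mm, Ī = 5 062 500 mm⁴.
Centroid: ȳ = ΣA·y / ΣA = 46.212 mm.
Transfer each piece to the horizontal centroidal axis using Ī + A·d² with d = y − 46.212:
  flange: d = -32.212 mm → contributes +5 249 962 mm⁴
  web: d = 56.788 mm → contributes +13 769 730 mm⁴
Total I = 19 019 692 mm⁴.
Radius of gyration: k = √(I/A) = √(19 019 692 / 7 460) = 50.493 mm.

k_x ≈ 50.5 mm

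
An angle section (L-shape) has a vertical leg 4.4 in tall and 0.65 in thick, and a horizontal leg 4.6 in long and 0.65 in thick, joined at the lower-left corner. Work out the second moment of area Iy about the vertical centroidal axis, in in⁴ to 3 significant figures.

Treat the section as a set of non-overlapping primitives; coordinates are from the bounding-box lower-left.
Vertical leg: 0.65 × 4.4, A = 2.86 in², x = 0.325 in, Ī = 0.1007 in⁴.
Horizontal leg (remainder): 3.95 × 0.65, A = 2.5675 in², x = 2.625 in, Ī = 3.3383 in⁴.
Centroid: x̄ = ΣA·x / ΣA = 1.413 in.
Transfer each piece to the vertical centroidal axis using Ī + A·d² with d = x − 1.413:
  vertical leg: d = -1.088 in → contributes +3.4864 in⁴
  horizontal leg (remainder): d = 1.212 in → contributes +7.1096 in⁴
Total I = 10.596 in⁴.

Iy ≈ 10.6 in⁴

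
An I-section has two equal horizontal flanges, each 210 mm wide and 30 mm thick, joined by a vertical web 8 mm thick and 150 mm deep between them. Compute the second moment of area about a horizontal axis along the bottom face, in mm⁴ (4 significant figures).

Treat the section as a set of non-overlapping primitives; coordinates are from the bounding-box lower-left.
Bottom flange: 210 × 30, A = 6 300 mm², y = 15 mm, Ī = 472 500 mm⁴.
Web: 8 × 150, A = 1 200 mm², y = 105 mm, Ī = 2 250 000 mm⁴.
Top flange: 210 × 30, A = 6 300 mm², y = 195 mm, Ī = 472 500 mm⁴.
Transfer each piece to the bottom edge using Ī + A·d² with d = y − 0:
  bottom flange: d = 15 mm → contributes +1 890 000 mm⁴
  web: d = 105 mm → contributes +15 480 000 mm⁴
  top flange: d = 195 mm → contributes +240 030 000 mm⁴
Total I = 257 400 000 mm⁴.

I_base ≈ 2.574 × 10⁸ mm⁴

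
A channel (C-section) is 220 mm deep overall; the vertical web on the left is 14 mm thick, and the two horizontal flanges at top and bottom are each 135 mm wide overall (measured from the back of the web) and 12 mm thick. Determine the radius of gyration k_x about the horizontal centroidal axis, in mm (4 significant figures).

Split into non-overlapping primitives; take the origin at the lower-left of the bounding box.
Web: 14 × 220, A = 3 080 mm², y = 110 mm, Ī = 12 422 667 mm⁴.
Top flange (beyond web): 121 × 12, A = 1 452 mm², y = 214 mm, Ī = 17 424 mm⁴.
Bottom flange (beyond web): 121 × 12, A = 1 452 mm², y = 6 mm, Ī = 17 424 mm⁴.
By symmetry the centroid is at mid-height, ȳ = 110 mm.
Transfer each piece to the horizontal centroidal axis using Ī + A·d² with d = y − 110:
  web: d = 0 mm → contributes +12 422 667 mm⁴
  top flange (beyond web): d = 104 mm → contributes +15 722 256 mm⁴
  bottom flange (beyond web): d = -104 mm → contributes +15 722 256 mm⁴
Total I = 43 867 179 mm⁴.
Radius of gyration: k = √(I/A) = √(43 867 179 / 5 984) = 85.6198 mm.

k_x ≈ 85.62 mm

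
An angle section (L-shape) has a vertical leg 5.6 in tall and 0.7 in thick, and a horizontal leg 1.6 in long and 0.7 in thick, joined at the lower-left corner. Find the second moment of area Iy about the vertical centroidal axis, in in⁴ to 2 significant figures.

Split into non-overlapping primitives; take the origin at the lower-left of the bounding box.
Vertical leg: 0.7 × 5.6, A = 3.92 in², x = 0.35 in, Ī = 0.1601 in⁴.
Horizontal leg (remainder): 0.9 × 0.7, A = 0.63 in², x = 1.15 in, Ī = 0.04253 in⁴.
Centroid: x̄ = ΣA·x / ΣA = 0.4608 in.
Transfer each piece to the vertical centroidal axis using Ī + A·d² with d = x − 0.4608:
  vertical leg: d = -0.1108 in → contributes +0.2082 in⁴
  horizontal leg (remainder): d = 0.6892 in → contributes +0.3418 in⁴
Total I = 0.55 in⁴.

Iy ≈ 0.55 in⁴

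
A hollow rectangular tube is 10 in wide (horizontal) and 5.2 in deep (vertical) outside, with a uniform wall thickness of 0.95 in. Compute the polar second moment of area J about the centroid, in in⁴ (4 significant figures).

Break the section into simple shapes (no overlaps), measuring from the bottom-left corner of the bounding box.
Outer rectangle: 10 × 5.2, A = 52 in², y = 2.6 in, Ī = 117.173 in⁴.
Inner void (subtracted): 8.1 × 3.3, A = 26.73 in², y = 2.6 in, Ī = 24.2575 in⁴.
By symmetry the centroid is at mid-height, ȳ = 2.6 in.
All pieces are centred on the centroidal x-axis, so I = ΣĪ (holes subtracted) = 92.9159 in⁴.
Repeating about the centroidal y-axis gives I_y = 287.187 in⁴.
Polar second moment: J = I_x + I_y = 380.103 in⁴.

J ≈ 380.1 in⁴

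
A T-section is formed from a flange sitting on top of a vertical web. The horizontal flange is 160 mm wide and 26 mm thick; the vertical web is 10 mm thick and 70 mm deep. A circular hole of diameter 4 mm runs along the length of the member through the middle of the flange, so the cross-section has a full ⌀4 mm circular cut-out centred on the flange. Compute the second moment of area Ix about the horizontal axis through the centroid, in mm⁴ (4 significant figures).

Break the section into simple shapes (no overlaps), measuring from the bottom-left corner of the bounding box.
Flange: 160 × 26, A = 4 160 mm², y = 83 mm, Ī = 234 347 mm⁴.
Web: 10 × 70, A = 700 mm², y = 35 mm, Ī = 285 833 mm⁴.
Hole (subtracted): ⌀4, A = 12.5664 mm², y = 83 mm, Ī = 12.5664 mm⁴.
Centroid: ȳ = ΣA·y / ΣA = 76.0685 mm.
Transfer each piece to the horizontal axis through the centroid using Ī + A·d² with d = y − 76.0685:
  flange: d = 6.9315 mm → contributes +434 217 mm⁴
  web: d = -41.0685 mm → contributes +1 466 468 mm⁴
  hole: d = 6.9315 mm → contributes −616.327 mm⁴
Total I = 1 900 069 mm⁴.

Ix ≈ 1.900 × 10⁶ mm⁴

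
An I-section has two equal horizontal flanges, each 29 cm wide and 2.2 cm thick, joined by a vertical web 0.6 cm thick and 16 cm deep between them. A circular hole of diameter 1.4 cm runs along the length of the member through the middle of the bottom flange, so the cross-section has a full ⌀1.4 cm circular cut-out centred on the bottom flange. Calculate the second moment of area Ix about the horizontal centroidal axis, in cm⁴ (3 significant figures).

Treat the section as a set of non-overlapping primitives; coordinates are from the bounding-box lower-left.
Bottom flange: 29 × 2.2, A = 63.8 cm², y = 1.1 cm, Ī = 25.733 cm⁴.
Web: 0.6 × 16, A = 9.6 cm², y = 10.2 cm, Ī = 204.8 cm⁴.
Top flange: 29 × 2.2, A = 63.8 cm², y = 19.3 cm, Ī = 25.733 cm⁴.
Hole (subtracted): ⌀1.4, A = 1.5394 cm², y = 1.1 cm, Ī = 0.18857 cm⁴.
Centroid: ȳ = ΣA·y / ΣA = 10.303 cm.
Transfer each piece to the horizontal centroidal axis using Ī + A·d² with d = y − 10.303:
  bottom flange: d = -9.2033 cm → contributes +5429.6 cm⁴
  web: d = -0.10326 cm → contributes +204.9 cm⁴
  top flange: d = 8.9967 cm → contributes +5189.8 cm⁴
  hole: d = -9.2033 cm → contributes −130.57 cm⁴
Total I = 10 694 cm⁴.

Ix ≈ 1.07 × 10⁴ cm⁴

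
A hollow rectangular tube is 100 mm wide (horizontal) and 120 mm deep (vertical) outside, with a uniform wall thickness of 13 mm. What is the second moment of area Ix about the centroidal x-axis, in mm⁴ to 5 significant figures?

Treat the section as a set of non-overlapping primitives; coordinates are from the bounding-box lower-left.
Outer rectangle: 100 × 120, A = 12 000 mm², y = 60 mm, Ī = 14 400 000 mm⁴.
Inner void (subtracted): 74 × 94, A = 6 956 mm², y = 60 mm, Ī = 5 121 935 mm⁴.
By symmetry the centroid is at mid-height, ȳ = 60 mm.
All pieces are centred on the centroidal x-axis, so I = ΣĪ (holes subtracted) = 9 278 065 mm⁴.

Ix ≈ 9.2781 × 10⁶ mm⁴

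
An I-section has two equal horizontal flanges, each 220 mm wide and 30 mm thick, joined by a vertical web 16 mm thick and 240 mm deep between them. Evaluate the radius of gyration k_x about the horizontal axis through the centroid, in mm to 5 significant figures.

k_x ≈ 123.52 mm

Split into non-overlapping primitives; take the origin at the lower-left of the bounding box.
Bottom flange: 220 × 30, A = 6 600 mm², y = 15 mm, Ī = 495 000 mm⁴.
Web: 16 × 240, A = 3 840 mm², y = 150 mm, Ī = 18 432 000 mm⁴.
Top flange: 220 × 30, A = 6 600 mm², y = 285 mm, Ī = 495 000 mm⁴.
By symmetry the centroid is at mid-height, ȳ = 150 mm.
Transfer each piece to the horizontal axis through the centroid using Ī + A·d² with d = y − 150:
  bottom flange: d = -135 mm → contributes +120 780 000 mm⁴
  web: d = 0 mm → contributes +18 432 000 mm⁴
  top flange: d = 135 mm → contributes +120 780 000 mm⁴
Total I = 259 992 000 mm⁴.
Radius of gyration: k = √(I/A) = √(259 992 000 / 17 040) = 123.5223 mm.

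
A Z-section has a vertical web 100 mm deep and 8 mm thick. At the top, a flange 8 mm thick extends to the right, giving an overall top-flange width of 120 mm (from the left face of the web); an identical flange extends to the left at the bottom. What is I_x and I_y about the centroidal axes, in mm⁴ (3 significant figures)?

Treat the section as a set of non-overlapping primitives; coordinates are from the bounding-box lower-left.
Web: 8 × 100, A = 800 mm², y = 50 mm, Ī = 666 667 mm⁴.
Top flange (beyond web): 112 × 8, A = 896 mm², y = 96 mm, Ī = 4778.7 mm⁴.
Bottom flange (beyond web): 112 × 8, A = 896 mm², y = 4 mm, Ī = 4778.7 mm⁴.
Centroid: ȳ = ΣA·y / ΣA = 50 mm.
Transfer each piece to the centroidal x-axis using Ī + A·d² with d = y − 50:
  web: d = 0 mm → contributes +666 667 mm⁴
  top flange (beyond web): d = 46 mm → contributes +1 900 715 mm⁴
  bottom flange (beyond web): d = -46 mm → contributes +1 900 715 mm⁴
Total I = 4 468 096 mm⁴.
For the y-axis: x̄ = 116 mm.
Repeating about the centroidal y-axis gives I_y = 8 328 704 mm⁴.

I_x ≈ 4.47 × 10⁶ mm⁴, I_y ≈ 8.33 × 10⁶ mm⁴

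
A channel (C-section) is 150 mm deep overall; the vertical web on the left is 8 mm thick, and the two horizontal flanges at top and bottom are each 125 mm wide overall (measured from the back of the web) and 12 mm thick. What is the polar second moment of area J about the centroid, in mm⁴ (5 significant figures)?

Split into non-overlapping primitives; take the origin at the lower-left of the bounding box.
Web: 8 × 150, A = 1 200 mm², y = 75 mm, Ī = 2 250 000 mm⁴.
Top flange (beyond web): 117 × 12, A = 1 404 mm², y = 144 mm, Ī = 16 848 mm⁴.
Bottom flange (beyond web): 117 × 12, A = 1 404 mm², y = 6 mm, Ī = 16 848 mm⁴.
By symmetry the centroid is at mid-height, ȳ = 75 mm.
Transfer each piece to the centroidal x-axis using Ī + A·d² with d = y − 75:
  web: d = 0 mm → contributes +2 250 000 mm⁴
  top flange (beyond web): d = 69 mm → contributes +6 701 292 mm⁴
  bottom flange (beyond web): d = -69 mm → contributes +6 701 292 mm⁴
Total I = 15 652 584 mm⁴.
For the y-axis: x̄ = 47.78743 mm.
Repeating about the centroidal y-axis gives I_y = 6 493 683 mm⁴.
Polar second moment: J = I_x + I_y = 22 146 267 mm⁴.

J ≈ 2.2146 × 10⁷ mm⁴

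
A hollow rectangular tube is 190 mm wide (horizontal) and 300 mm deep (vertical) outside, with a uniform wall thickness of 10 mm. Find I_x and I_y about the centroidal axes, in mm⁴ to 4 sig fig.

I_x ≈ 1.165 × 10⁸ mm⁴, I_y ≈ 5.684 × 10⁷ mm⁴

Break the section into simple shapes (no overlaps), measuring from the bottom-left corner of the bounding box.
Outer rectangle: 190 × 300, A = 57 000 mm², y = 150 mm, Ī = 427 500 000 mm⁴.
Inner void (subtracted): 170 × 280, A = 47 600 mm², y = 150 mm, Ī = 310 986 667 mm⁴.
By symmetry the centroid is at mid-height, ȳ = 150 mm.
All pieces are centred on the centroidal x-axis, so I = ΣĪ (holes subtracted) = 116 513 333 mm⁴.
Repeating about the centroidal y-axis gives I_y = 56 838 333 mm⁴.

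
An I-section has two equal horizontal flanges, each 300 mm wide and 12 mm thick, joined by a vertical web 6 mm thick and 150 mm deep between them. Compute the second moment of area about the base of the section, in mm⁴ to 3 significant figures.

I_base ≈ 1.10 × 10⁸ mm⁴

Decompose the section into non-overlapping parts with the origin at the bottom-left of its bounding rectangle.
Bottom flange: 300 × 12, A = 3 600 mm², y = 6 mm, Ī = 43 200 mm⁴.
Web: 6 × 150, A = 900 mm², y = 87 mm, Ī = 1 687 500 mm⁴.
Top flange: 300 × 12, A = 3 600 mm², y = 168 mm, Ī = 43 200 mm⁴.
Transfer each piece to a horizontal axis along the bottom face using Ī + A·d² with d = y − 0:
  bottom flange: d = 6 mm → contributes +172 800 mm⁴
  web: d = 87 mm → contributes +8 499 600 mm⁴
  top flange: d = 168 mm → contributes +101 649 600 mm⁴
Total I = 110 322 000 mm⁴.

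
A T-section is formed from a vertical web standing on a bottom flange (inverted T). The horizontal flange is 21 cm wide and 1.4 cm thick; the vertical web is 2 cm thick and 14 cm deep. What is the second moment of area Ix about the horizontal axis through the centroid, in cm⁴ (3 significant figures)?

Decompose the section into non-overlapping parts with the origin at the bottom-left of its bounding rectangle.
Flange: 21 × 1.4, A = 29.4 cm², y = 0.7 cm, Ī = 4.802 cm⁴.
Web: 2 × 14, A = 28 cm², y = 8.4 cm, Ī = 457.33 cm⁴.
Centroid: ȳ = ΣA·y / ΣA = 4.4561 cm.
Transfer each piece to the horizontal axis through the centroid using Ī + A·d² with d = y − 4.4561:
  flange: d = -3.7561 cm → contributes +419.59 cm⁴
  web: d = 3.9439 cm → contributes +892.86 cm⁴
Total I = 1312.4 cm⁴.

Ix ≈ 1310 cm⁴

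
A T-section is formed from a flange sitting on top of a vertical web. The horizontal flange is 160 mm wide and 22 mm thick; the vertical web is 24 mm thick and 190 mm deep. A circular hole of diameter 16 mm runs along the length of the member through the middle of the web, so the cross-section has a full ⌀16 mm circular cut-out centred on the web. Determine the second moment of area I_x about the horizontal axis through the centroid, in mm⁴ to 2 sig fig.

I_x ≈ 3.6 × 10⁷ mm⁴

Split into non-overlapping primitives; take the origin at the lower-left of the bounding box.
Flange: 160 × 22, A = 3 520 mm², y = 201 mm, Ī = 141 973 mm⁴.
Web: 24 × 190, A = 4 560 mm², y = 95 mm, Ī = 13 718 000 mm⁴.
Hole (subtracted): ⌀16, A = 201.1 mm², y = 95 mm, Ī = 3 217 mm⁴.
Centroid: ȳ = ΣA·y / ΣA = 142.4 mm.
Transfer each piece to the horizontal axis through the centroid using Ī + A·d² with d = y − 142.4:
  flange: d = 58.64 mm → contributes +12 247 409 mm⁴
  web: d = -47.36 mm → contributes +23 944 488 mm⁴
  hole: d = -47.36 mm → contributes −454 129 mm⁴
Total I = 35 737 768 mm⁴.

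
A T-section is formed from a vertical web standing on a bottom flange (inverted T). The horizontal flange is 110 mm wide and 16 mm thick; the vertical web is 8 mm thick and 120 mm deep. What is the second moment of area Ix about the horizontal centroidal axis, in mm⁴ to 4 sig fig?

Ix ≈ 4.062 × 10⁶ mm⁴

Decompose the section into non-overlapping parts with the origin at the bottom-left of its bounding rectangle.
Flange: 110 × 16, A = 1 760 mm², y = 8 mm, Ī = 37546.7 mm⁴.
Web: 8 × 120, A = 960 mm², y = 76 mm, Ī = 1 152 000 mm⁴.
Centroid: ȳ = ΣA·y / ΣA = 32 mm.
Transfer each piece to the horizontal centroidal axis using Ī + A·d² with d = y − 32:
  flange: d = -24 mm → contributes +1 051 307 mm⁴
  web: d = 44 mm → contributes +3 010 560 mm⁴
Total I = 4 061 867 mm⁴.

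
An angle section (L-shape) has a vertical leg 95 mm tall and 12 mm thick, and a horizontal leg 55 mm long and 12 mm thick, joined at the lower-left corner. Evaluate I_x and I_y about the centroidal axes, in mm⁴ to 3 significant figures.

I_x ≈ 1.48 × 10⁶ mm⁴, I_y ≈ 3.62 × 10⁵ mm⁴

Decompose the section into non-overlapping parts with the origin at the bottom-left of its bounding rectangle.
Vertical leg: 12 × 95, A = 1 140 mm², y = 47.5 mm, Ī = 857 375 mm⁴.
Horizontal leg (remainder): 43 × 12, A = 516 mm², y = 6 mm, Ī = 6 192 mm⁴.
Centroid: ȳ = ΣA·y / ΣA = 34.569 mm.
Transfer each piece to the centroidal x-axis using Ī + A·d² with d = y − 34.569:
  vertical leg: d = 12.931 mm → contributes +1 048 000 mm⁴
  horizontal leg (remainder): d = -28.569 mm → contributes +427 340 mm⁴
Total I = 1 475 340 mm⁴.
For the y-axis: x̄ = 14.569 mm.
Repeating about the centroidal y-axis gives I_y = 361 820 mm⁴.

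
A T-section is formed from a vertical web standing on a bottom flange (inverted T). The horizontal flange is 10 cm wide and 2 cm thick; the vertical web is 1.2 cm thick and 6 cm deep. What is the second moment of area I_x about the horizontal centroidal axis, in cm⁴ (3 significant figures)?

Decompose the section into non-overlapping parts with the origin at the bottom-left of its bounding rectangle.
Flange: 10 × 2, A = 20 cm², y = 1 cm, Ī = 6.6667 cm⁴.
Web: 1.2 × 6, A = 7.2 cm², y = 5 cm, Ī = 21.6 cm⁴.
Centroid: ȳ = ΣA·y / ΣA = 2.0588 cm.
Transfer each piece to the horizontal centroidal axis using Ī + A·d² with d = y − 2.0588:
  flange: d = -1.0588 cm → contributes +29.089 cm⁴
  web: d = 2.9412 cm → contributes +83.884 cm⁴
Total I = 112.97 cm⁴.

I_x ≈ 113 cm⁴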